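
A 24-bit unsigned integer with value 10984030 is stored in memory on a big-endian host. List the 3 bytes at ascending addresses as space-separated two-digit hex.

10984030 in hexadecimal, padded to 24 bits, is 0xA79A5E.
Split into bytes (most-significant first): A7 9A 5E.
In big-endian order the high byte comes first in memory.
So the memory order matches the most-significant-first order: A7 9A 5E.

A7 9A 5E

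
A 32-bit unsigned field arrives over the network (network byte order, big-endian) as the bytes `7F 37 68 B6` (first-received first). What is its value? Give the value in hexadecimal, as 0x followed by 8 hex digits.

Big-endian stores the most-significant byte at the lowest address.
The bytes are already most-significant first: 0x7F3768B6.

0x7F3768B6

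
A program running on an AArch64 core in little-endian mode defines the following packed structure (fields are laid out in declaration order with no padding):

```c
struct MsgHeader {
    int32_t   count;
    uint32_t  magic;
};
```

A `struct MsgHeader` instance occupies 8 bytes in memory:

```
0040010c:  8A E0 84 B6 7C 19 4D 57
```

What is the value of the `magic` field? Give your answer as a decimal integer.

`magic` follows `count` (4 bytes), so it starts at byte offset 4 and occupies 4 bytes.
Bytes at offsets 4..7: 7C 19 4D 57.
Little-endian: lowest address holds the least-significant byte.
Reassemble most-significant byte first: 57 4D 19 7C → 0x574D197C.
0x574D197C = 1464670588.

1464670588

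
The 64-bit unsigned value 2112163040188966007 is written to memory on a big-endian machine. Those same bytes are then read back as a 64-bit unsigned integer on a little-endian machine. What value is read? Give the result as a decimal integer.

2112163040188966007 in 64-bit hexadecimal is 0x1D4FE918262C2477.
Stored big-endian, the bytes at ascending addresses are 1D 4F E9 18 26 2C 24 77.
Read back as little-endian, the first byte is least significant, giving 0x77242C2618E94F1D.
0x77242C2618E94F1D = 8585035331813330717.

8585035331813330717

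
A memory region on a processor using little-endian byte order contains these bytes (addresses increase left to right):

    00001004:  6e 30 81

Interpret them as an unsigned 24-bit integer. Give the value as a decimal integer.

Little-endian stores the least-significant byte at the lowest address.
Reassemble most-significant byte first: 81 30 6E → 0x81306E.
0x81306E = 8466542.

8466542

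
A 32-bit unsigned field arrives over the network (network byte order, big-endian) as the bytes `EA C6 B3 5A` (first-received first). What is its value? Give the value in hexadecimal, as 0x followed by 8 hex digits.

Big-endian: lowest address holds the most-significant byte.
The bytes are already most-significant first: 0xEAC6B35A.

0xEAC6B35A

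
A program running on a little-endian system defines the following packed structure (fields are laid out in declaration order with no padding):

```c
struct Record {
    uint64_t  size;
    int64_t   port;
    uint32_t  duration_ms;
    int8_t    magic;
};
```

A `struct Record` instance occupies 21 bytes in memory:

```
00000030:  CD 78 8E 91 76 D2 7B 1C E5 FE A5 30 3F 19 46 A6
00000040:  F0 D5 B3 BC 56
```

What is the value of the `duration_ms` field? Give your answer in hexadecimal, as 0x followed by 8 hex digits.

0xBCB3D5F0

`duration_ms` follows `size` (8 B), `port` (8 B), so it starts at offset 8 + 8 = 16 and occupies 4 bytes.
Bytes at offsets 16..19: F0 D5 B3 BC.
Little-endian stores the least-significant byte at the lowest address.
Reassemble most-significant byte first: BC B3 D5 F0 → 0xBCB3D5F0.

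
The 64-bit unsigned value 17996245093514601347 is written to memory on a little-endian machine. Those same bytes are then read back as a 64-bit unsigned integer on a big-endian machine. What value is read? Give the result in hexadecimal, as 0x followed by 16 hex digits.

17996245093514601347 in 64-bit hexadecimal is 0xF9BF819079CDE383.
Stored little-endian, the bytes at ascending addresses are 83 E3 CD 79 90 81 BF F9.
Read back as big-endian, the last byte is least significant, giving 0x83E3CD799081BFF9.

0x83E3CD799081BFF9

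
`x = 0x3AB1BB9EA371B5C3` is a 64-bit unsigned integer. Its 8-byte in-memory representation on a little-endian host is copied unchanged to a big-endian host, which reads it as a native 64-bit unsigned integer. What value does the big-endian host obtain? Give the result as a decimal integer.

14102302755737284922

Stored little-endian, the bytes at ascending addresses are C3 B5 71 A3 9E BB B1 3A.
Read back as big-endian, the last byte is least significant, giving 0xC3B571A39EBBB13A.
0xC3B571A39EBBB13A = 14102302755737284922.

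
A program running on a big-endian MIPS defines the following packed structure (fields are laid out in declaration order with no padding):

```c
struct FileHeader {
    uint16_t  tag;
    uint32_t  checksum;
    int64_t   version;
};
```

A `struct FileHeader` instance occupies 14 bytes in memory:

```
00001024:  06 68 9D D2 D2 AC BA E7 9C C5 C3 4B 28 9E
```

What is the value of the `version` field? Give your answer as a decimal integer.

-4978838489835820898

`version` follows `tag` (2 B), `checksum` (4 B), so it starts at offset 2 + 4 = 6 and occupies 8 bytes.
Bytes at offsets 6..13: BA E7 9C C5 C3 4B 28 9E.
In big-endian order the high byte comes first in memory.
The bytes are already most-significant first: 0xBAE79CC5C34B289E.
Top bit is set, so as a signed 64-bit value this is 0xBAE79CC5C34B289E − 2^64 = -4978838489835820898.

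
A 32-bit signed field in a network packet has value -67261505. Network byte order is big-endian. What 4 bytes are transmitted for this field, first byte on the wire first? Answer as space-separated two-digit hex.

Two's complement of -67261505 in 32 bits: 67261505 = 0x04025441; invert → 0xFBFDABBE; add 1 → 0xFBFDABBF.
Split into bytes (most-significant first): FB FD AB BF.
In big-endian order the high byte comes first in memory.
So the memory order matches the most-significant-first order: FB FD AB BF.

FB FD AB BF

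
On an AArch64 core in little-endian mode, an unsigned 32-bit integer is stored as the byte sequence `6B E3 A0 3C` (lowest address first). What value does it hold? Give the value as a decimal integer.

Little-endian stores the least-significant byte at the lowest address.
Reassemble most-significant byte first: 3C A0 E3 6B → 0x3CA0E36B.
0x3CA0E36B = 1017176939.

1017176939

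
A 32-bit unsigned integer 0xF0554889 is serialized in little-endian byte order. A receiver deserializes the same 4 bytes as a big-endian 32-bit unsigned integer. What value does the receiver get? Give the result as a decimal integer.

2303219184

Stored little-endian, the bytes at ascending addresses are 89 48 55 F0.
Read back as big-endian, the last byte is least significant, giving 0x894855F0.
0x894855F0 = 2303219184.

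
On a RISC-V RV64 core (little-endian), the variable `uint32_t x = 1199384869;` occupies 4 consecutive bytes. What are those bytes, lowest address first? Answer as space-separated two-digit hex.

1199384869 in hexadecimal, padded to 32 bits, is 0x477D2925.
Split into bytes (most-significant first): 47 7D 29 25.
In little-endian order the low byte comes first in memory.
So at ascending addresses the bytes are 25 29 7D 47.

25 29 7D 47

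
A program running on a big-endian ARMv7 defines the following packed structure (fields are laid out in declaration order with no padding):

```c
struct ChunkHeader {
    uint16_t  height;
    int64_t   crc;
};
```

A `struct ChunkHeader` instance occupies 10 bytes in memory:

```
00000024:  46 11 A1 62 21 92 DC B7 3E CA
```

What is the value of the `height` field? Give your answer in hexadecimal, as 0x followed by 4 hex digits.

`height` is the first field, at byte offset 0, occupying 2 bytes.
Bytes at offsets 0..1: 46 11.
In big-endian order the high byte comes first in memory.
The bytes are already most-significant first: 0x4611.

0x4611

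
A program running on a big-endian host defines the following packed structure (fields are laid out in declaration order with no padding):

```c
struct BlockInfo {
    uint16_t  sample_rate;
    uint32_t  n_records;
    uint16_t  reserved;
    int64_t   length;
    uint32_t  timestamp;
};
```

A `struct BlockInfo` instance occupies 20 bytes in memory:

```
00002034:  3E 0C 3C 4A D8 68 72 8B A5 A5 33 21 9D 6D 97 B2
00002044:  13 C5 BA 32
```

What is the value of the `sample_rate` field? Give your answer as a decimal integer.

`sample_rate` is the first field, at byte offset 0, occupying 2 bytes.
Bytes at offsets 0..1: 3E 0C.
In big-endian order the high byte comes first in memory.
The bytes are already most-significant first: 0x3E0C.
0x3E0C = 15884.

15884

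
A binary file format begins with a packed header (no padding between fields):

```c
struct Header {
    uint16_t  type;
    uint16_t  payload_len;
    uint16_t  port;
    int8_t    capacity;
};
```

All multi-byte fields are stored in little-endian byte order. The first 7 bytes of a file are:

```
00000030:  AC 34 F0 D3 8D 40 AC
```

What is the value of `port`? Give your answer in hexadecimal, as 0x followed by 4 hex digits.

`port` follows `type` (2 B), `payload_len` (2 B), so it starts at offset 2 + 2 = 4 and occupies 2 bytes.
Bytes at offsets 4..5: 8D 40.
Little-endian stores the least-significant byte at the lowest address.
Reassemble most-significant byte first: 40 8D → 0x408D.

0x408D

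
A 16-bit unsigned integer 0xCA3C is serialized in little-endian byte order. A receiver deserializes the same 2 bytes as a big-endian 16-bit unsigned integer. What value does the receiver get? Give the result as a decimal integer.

Stored little-endian, the bytes at ascending addresses are 3C CA.
Read back as big-endian, the last byte is least significant, giving 0x3CCA.
0x3CCA = 15562.

15562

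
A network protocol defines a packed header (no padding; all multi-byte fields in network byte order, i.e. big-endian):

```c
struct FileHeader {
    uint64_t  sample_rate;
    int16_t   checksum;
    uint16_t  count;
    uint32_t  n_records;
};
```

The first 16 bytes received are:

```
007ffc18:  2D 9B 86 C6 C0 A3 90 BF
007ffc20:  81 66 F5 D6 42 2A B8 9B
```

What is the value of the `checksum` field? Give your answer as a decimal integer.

-32410

`checksum` follows `sample_rate` (8 bytes), so it starts at byte offset 8 and occupies 2 bytes.
Bytes at offsets 8..9: 81 66.
In big-endian order the high byte comes first in memory.
The bytes are already most-significant first: 0x8166.
Top bit is set, so as a signed 16-bit value this is 0x8166 − 2^16 = -32410.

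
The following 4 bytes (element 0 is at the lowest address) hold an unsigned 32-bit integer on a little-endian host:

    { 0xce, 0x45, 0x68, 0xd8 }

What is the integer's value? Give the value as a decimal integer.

Little-endian stores the least-significant byte at the lowest address.
Reassemble most-significant byte first: D8 68 45 CE → 0xD86845CE.
0xD86845CE = 3630712270.

3630712270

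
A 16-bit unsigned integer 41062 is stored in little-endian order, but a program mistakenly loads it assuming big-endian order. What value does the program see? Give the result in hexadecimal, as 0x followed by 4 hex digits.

41062 in 16-bit hexadecimal is 0xA066.
Stored little-endian, the bytes at ascending addresses are 66 A0.
Read back as big-endian, the last byte is least significant, giving 0x66A0.

0x66A0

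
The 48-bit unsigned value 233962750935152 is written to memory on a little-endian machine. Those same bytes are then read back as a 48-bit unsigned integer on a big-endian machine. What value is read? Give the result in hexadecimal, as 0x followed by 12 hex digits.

0x7000A9B2C9D4

233962750935152 in 48-bit hexadecimal is 0xD4C9B2A90070.
Stored little-endian, the bytes at ascending addresses are 70 00 A9 B2 C9 D4.
Read back as big-endian, the last byte is least significant, giving 0x7000A9B2C9D4.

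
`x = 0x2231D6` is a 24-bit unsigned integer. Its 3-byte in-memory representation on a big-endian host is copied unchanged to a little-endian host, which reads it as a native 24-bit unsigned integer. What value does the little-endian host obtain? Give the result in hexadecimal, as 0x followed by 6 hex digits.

0xD63122

Stored big-endian, the bytes at ascending addresses are 22 31 D6.
Read back as little-endian, the first byte is least significant, giving 0xD63122.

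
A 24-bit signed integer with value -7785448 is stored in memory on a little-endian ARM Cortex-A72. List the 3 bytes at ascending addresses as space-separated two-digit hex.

18 34 89

Two's complement of -7785448 in 24 bits: 7785448 = 0x76CBE8; invert → 0x893417; add 1 → 0x893418.
Split into bytes (most-significant first): 89 34 18.
Little-endian: lowest address holds the least-significant byte.
So at ascending addresses the bytes are 18 34 89.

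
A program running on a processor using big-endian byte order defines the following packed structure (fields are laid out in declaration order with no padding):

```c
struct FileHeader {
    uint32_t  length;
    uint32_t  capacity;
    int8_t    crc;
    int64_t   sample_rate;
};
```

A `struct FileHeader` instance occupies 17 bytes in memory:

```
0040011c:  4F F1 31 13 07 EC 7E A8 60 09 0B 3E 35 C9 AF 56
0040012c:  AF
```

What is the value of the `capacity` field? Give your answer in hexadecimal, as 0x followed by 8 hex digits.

0x07EC7EA8

`capacity` follows `length` (4 bytes), so it starts at byte offset 4 and occupies 4 bytes.
Bytes at offsets 4..7: 07 EC 7E A8.
Big-endian: lowest address holds the most-significant byte.
The bytes are already most-significant first: 0x07EC7EA8.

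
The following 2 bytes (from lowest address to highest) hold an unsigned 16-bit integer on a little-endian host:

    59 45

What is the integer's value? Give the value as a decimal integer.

17753

Little-endian: lowest address holds the least-significant byte.
Reassemble most-significant byte first: 45 59 → 0x4559.
0x4559 = 17753.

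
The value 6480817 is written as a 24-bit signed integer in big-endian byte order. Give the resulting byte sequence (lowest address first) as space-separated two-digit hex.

6480817 in hexadecimal, padded to 24 bits, is 0x62E3B1.
Split into bytes (most-significant first): 62 E3 B1.
Big-endian stores the most-significant byte at the lowest address.
So the memory order matches the most-significant-first order: 62 E3 B1.

62 E3 B1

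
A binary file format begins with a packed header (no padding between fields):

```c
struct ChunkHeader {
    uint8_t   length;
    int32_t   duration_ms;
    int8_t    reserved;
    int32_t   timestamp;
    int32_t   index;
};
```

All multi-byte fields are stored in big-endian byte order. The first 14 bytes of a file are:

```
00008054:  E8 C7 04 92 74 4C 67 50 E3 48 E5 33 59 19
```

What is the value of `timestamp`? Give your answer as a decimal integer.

1733354312

`timestamp` follows `length` (1 B), `duration_ms` (4 B), `reserved` (1 B), so it starts at offset 1 + 4 + 1 = 6 and occupies 4 bytes.
Bytes at offsets 6..9: 67 50 E3 48.
Big-endian stores the most-significant byte at the lowest address.
The bytes are already most-significant first: 0x6750E348.
0x6750E348 = 1733354312.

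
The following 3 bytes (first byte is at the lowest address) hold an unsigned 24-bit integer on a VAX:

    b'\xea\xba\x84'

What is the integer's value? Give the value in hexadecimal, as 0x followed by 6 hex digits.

In little-endian order the low byte comes first in memory.
Reassemble most-significant byte first: 84 BA EA → 0x84BAEA.

0x84BAEA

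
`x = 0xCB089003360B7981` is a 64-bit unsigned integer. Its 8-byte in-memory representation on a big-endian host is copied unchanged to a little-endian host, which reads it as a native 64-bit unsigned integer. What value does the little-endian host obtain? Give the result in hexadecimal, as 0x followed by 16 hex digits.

0x81790B36039008CB

Stored big-endian, the bytes at ascending addresses are CB 08 90 03 36 0B 79 81.
Read back as little-endian, the first byte is least significant, giving 0x81790B36039008CB.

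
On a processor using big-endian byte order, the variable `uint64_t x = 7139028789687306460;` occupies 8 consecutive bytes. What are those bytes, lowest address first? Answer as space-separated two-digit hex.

63 12 EC DC 2A 99 48 DC

7139028789687306460 in hexadecimal, padded to 64 bits, is 0x6312ECDC2A9948DC.
Split into bytes (most-significant first): 63 12 EC DC 2A 99 48 DC.
In big-endian order the high byte comes first in memory.
So the memory order matches the most-significant-first order: 63 12 EC DC 2A 99 48 DC.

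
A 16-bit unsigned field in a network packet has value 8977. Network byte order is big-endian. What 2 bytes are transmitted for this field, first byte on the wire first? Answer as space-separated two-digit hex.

8977 in hexadecimal, padded to 16 bits, is 0x2311.
Split into bytes (most-significant first): 23 11.
Big-endian stores the most-significant byte at the lowest address.
So the memory order matches the most-significant-first order: 23 11.

23 11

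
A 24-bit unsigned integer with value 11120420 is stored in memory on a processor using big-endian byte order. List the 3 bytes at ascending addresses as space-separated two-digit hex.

11120420 in hexadecimal, padded to 24 bits, is 0xA9AF24.
Split into bytes (most-significant first): A9 AF 24.
Big-endian stores the most-significant byte at the lowest address.
So the memory order matches the most-significant-first order: A9 AF 24.

A9 AF 24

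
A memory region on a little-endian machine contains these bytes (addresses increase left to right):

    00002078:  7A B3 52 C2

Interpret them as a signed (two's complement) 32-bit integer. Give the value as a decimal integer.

Little-endian stores the least-significant byte at the lowest address.
Reassemble most-significant byte first: C2 52 B3 7A → 0xC252B37A.
Top bit is set, so as a signed 32-bit value this is 0xC252B37A − 2^32 = -1034767494.

-1034767494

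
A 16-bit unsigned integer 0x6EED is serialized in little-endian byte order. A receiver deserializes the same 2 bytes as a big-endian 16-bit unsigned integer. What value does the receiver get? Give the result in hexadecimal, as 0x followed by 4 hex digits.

Stored little-endian, the bytes at ascending addresses are ED 6E.
Read back as big-endian, the last byte is least significant, giving 0xED6E.

0xED6E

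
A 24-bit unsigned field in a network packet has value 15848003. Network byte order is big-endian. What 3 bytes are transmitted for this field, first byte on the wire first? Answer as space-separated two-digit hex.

15848003 in hexadecimal, padded to 24 bits, is 0xF1D243.
Split into bytes (most-significant first): F1 D2 43.
Big-endian stores the most-significant byte at the lowest address.
So the memory order matches the most-significant-first order: F1 D2 43.

F1 D2 43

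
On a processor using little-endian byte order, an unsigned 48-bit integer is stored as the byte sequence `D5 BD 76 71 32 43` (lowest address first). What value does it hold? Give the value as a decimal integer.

73883931033045

Little-endian: lowest address holds the least-significant byte.
Reassemble most-significant byte first: 43 32 71 76 BD D5 → 0x43327176BDD5.
0x43327176BDD5 = 73883931033045.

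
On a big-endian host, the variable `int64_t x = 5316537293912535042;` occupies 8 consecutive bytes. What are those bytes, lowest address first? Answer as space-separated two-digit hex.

49 C8 22 80 26 C5 F0 02

5316537293912535042 in hexadecimal, padded to 64 bits, is 0x49C8228026C5F002.
Split into bytes (most-significant first): 49 C8 22 80 26 C5 F0 02.
Big-endian: lowest address holds the most-significant byte.
So the memory order matches the most-significant-first order: 49 C8 22 80 26 C5 F0 02.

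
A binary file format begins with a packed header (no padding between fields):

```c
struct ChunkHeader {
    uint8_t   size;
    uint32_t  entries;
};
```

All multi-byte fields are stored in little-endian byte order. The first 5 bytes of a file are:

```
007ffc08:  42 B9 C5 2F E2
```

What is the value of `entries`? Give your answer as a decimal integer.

3794781625

`entries` follows `size` (1 byte), so it starts at byte offset 1 and occupies 4 bytes.
Bytes at offsets 1..4: B9 C5 2F E2.
Little-endian stores the least-significant byte at the lowest address.
Reassemble most-significant byte first: E2 2F C5 B9 → 0xE22FC5B9.
0xE22FC5B9 = 3794781625.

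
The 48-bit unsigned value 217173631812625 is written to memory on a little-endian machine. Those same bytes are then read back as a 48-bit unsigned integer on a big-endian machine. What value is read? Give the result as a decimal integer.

19534277608645

217173631812625 in 48-bit hexadecimal is 0xC584AD2DC411.
Stored little-endian, the bytes at ascending addresses are 11 C4 2D AD 84 C5.
Read back as big-endian, the last byte is least significant, giving 0x11C42DAD84C5.
0x11C42DAD84C5 = 19534277608645.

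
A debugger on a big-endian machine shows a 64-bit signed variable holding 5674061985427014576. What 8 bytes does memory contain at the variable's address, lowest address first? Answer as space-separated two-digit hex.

4E BE 51 50 32 EC C3 B0

5674061985427014576 in hexadecimal, padded to 64 bits, is 0x4EBE515032ECC3B0.
Split into bytes (most-significant first): 4E BE 51 50 32 EC C3 B0.
Big-endian: lowest address holds the most-significant byte.
So the memory order matches the most-significant-first order: 4E BE 51 50 32 EC C3 B0.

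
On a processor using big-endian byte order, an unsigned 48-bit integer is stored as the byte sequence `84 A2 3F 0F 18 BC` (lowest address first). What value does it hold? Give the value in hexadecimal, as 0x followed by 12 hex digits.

0x84A23F0F18BC

Big-endian stores the most-significant byte at the lowest address.
The bytes are already most-significant first: 0x84A23F0F18BC.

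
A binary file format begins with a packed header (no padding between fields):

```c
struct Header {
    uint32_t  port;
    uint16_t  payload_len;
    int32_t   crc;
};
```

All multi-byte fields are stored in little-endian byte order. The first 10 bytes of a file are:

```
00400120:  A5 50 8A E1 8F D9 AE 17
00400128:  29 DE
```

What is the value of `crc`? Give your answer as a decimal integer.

`crc` follows `port` (4 B), `payload_len` (2 B), so it starts at offset 4 + 2 = 6 and occupies 4 bytes.
Bytes at offsets 6..9: AE 17 29 DE.
In little-endian order the low byte comes first in memory.
Reassemble most-significant byte first: DE 29 17 AE → 0xDE2917AE.
Top bit is set, so as a signed 32-bit value this is 0xDE2917AE − 2^32 = -567732306.

-567732306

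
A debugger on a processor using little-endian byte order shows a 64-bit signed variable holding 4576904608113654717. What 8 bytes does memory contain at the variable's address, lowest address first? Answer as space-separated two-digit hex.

BD 7B 76 D9 7D 6E 84 3F

4576904608113654717 in hexadecimal, padded to 64 bits, is 0x3F846E7DD9767BBD.
Split into bytes (most-significant first): 3F 84 6E 7D D9 76 7B BD.
Little-endian: lowest address holds the least-significant byte.
So at ascending addresses the bytes are BD 7B 76 D9 7D 6E 84 3F.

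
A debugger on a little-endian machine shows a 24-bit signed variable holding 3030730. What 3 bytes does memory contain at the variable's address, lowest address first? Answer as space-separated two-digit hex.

3030730 in hexadecimal, padded to 24 bits, is 0x2E3ECA.
Split into bytes (most-significant first): 2E 3E CA.
In little-endian order the low byte comes first in memory.
So at ascending addresses the bytes are CA 3E 2E.

CA 3E 2E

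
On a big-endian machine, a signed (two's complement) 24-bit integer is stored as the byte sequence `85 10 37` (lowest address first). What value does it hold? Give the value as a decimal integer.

In big-endian order the high byte comes first in memory.
The bytes are already most-significant first: 0x851037.
Top bit is set, so as a signed 24-bit value this is 0x851037 − 2^24 = -8056777.

-8056777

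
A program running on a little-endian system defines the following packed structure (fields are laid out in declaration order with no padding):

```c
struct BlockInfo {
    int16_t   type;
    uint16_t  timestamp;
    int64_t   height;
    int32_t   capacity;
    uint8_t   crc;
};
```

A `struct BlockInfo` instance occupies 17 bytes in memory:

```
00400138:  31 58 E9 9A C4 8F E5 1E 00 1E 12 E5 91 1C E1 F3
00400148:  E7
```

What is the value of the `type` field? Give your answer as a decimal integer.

22577

`type` is the first field, at byte offset 0, occupying 2 bytes.
Bytes at offsets 0..1: 31 58.
Little-endian: lowest address holds the least-significant byte.
Reassemble most-significant byte first: 58 31 → 0x5831.
0x5831 = 22577.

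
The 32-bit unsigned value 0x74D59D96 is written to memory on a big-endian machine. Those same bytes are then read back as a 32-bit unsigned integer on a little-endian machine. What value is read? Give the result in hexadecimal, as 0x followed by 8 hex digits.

Stored big-endian, the bytes at ascending addresses are 74 D5 9D 96.
Read back as little-endian, the first byte is least significant, giving 0x969DD574.

0x969DD574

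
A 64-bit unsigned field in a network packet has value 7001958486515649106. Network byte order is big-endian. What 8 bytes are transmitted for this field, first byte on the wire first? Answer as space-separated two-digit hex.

7001958486515649106 in hexadecimal, padded to 64 bits, is 0x612BF42540CC0A52.
Split into bytes (most-significant first): 61 2B F4 25 40 CC 0A 52.
Big-endian: lowest address holds the most-significant byte.
So the memory order matches the most-significant-first order: 61 2B F4 25 40 CC 0A 52.

61 2B F4 25 40 CC 0A 52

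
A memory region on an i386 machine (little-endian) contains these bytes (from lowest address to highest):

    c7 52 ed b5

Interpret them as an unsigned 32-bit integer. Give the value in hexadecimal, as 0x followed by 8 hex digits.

Little-endian stores the least-significant byte at the lowest address.
Reassemble most-significant byte first: B5 ED 52 C7 → 0xB5ED52C7.

0xB5ED52C7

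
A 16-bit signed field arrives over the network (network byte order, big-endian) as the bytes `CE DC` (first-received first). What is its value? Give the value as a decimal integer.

In big-endian order the high byte comes first in memory.
The bytes are already most-significant first: 0xCEDC.
Top bit is set, so as a signed 16-bit value this is 0xCEDC − 2^16 = -12580.

-12580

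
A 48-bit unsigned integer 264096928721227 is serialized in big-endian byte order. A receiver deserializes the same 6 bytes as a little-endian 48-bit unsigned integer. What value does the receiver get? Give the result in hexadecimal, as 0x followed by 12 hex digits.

0x4B699FDB31F0

264096928721227 in 48-bit hexadecimal is 0xF031DB9F694B.
Stored big-endian, the bytes at ascending addresses are F0 31 DB 9F 69 4B.
Read back as little-endian, the first byte is least significant, giving 0x4B699FDB31F0.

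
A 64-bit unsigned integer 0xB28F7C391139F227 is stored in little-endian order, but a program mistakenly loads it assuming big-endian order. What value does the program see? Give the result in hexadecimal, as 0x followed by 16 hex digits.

0x27F23911397C8FB2

Stored little-endian, the bytes at ascending addresses are 27 F2 39 11 39 7C 8F B2.
Read back as big-endian, the last byte is least significant, giving 0x27F23911397C8FB2.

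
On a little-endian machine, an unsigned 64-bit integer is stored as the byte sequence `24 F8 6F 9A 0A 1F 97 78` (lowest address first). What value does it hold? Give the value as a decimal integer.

8689448136435824676

In little-endian order the low byte comes first in memory.
Reassemble most-significant byte first: 78 97 1F 0A 9A 6F F8 24 → 0x78971F0A9A6FF824.
0x78971F0A9A6FF824 = 8689448136435824676.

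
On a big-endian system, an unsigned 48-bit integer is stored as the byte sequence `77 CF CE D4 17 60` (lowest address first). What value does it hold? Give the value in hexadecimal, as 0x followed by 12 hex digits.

0x77CFCED41760

Big-endian: lowest address holds the most-significant byte.
The bytes are already most-significant first: 0x77CFCED41760.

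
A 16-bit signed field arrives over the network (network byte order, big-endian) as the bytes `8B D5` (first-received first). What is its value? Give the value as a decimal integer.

In big-endian order the high byte comes first in memory.
The bytes are already most-significant first: 0x8BD5.
Top bit is set, so as a signed 16-bit value this is 0x8BD5 − 2^16 = -29739.

-29739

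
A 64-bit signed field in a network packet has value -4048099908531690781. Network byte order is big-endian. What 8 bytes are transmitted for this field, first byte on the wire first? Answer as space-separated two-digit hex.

Two's complement of -4048099908531690781 in 64 bits: 4048099908531690781 = 0x382DBD6B47529D1D; invert → 0xC7D24294B8AD62E2; add 1 → 0xC7D24294B8AD62E3.
Split into bytes (most-significant first): C7 D2 42 94 B8 AD 62 E3.
Big-endian: lowest address holds the most-significant byte.
So the memory order matches the most-significant-first order: C7 D2 42 94 B8 AD 62 E3.

C7 D2 42 94 B8 AD 62 E3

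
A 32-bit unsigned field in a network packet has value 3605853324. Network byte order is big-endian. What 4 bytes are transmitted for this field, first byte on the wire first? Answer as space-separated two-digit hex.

3605853324 in hexadecimal, padded to 32 bits, is 0xD6ECF48C.
Split into bytes (most-significant first): D6 EC F4 8C.
Big-endian: lowest address holds the most-significant byte.
So the memory order matches the most-significant-first order: D6 EC F4 8C.

D6 EC F4 8C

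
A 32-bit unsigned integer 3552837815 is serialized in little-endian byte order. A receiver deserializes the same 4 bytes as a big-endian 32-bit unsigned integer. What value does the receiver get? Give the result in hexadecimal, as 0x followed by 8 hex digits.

3552837815 in 32-bit hexadecimal is 0xD3C400B7.
Stored little-endian, the bytes at ascending addresses are B7 00 C4 D3.
Read back as big-endian, the last byte is least significant, giving 0xB700C4D3.

0xB700C4D3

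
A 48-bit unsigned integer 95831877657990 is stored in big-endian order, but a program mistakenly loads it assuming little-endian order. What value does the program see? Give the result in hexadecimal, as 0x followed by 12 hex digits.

95831877657990 in 48-bit hexadecimal is 0x57289906A586.
Stored big-endian, the bytes at ascending addresses are 57 28 99 06 A5 86.
Read back as little-endian, the first byte is least significant, giving 0x86A506992857.

0x86A506992857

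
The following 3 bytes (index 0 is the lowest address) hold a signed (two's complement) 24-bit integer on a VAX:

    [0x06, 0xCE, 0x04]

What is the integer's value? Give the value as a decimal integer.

Little-endian: lowest address holds the least-significant byte.
Reassemble most-significant byte first: 04 CE 06 → 0x04CE06.
0x04CE06 = 314886.

314886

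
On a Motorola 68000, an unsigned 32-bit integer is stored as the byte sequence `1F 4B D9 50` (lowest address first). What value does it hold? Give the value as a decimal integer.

525064528

Big-endian: lowest address holds the most-significant byte.
The bytes are already most-significant first: 0x1F4BD950.
0x1F4BD950 = 525064528.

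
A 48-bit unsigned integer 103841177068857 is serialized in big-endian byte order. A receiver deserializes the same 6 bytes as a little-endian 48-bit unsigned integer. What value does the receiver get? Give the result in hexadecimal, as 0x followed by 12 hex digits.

103841177068857 in 48-bit hexadecimal is 0x5E716878E539.
Stored big-endian, the bytes at ascending addresses are 5E 71 68 78 E5 39.
Read back as little-endian, the first byte is least significant, giving 0x39E57868715E.

0x39E57868715E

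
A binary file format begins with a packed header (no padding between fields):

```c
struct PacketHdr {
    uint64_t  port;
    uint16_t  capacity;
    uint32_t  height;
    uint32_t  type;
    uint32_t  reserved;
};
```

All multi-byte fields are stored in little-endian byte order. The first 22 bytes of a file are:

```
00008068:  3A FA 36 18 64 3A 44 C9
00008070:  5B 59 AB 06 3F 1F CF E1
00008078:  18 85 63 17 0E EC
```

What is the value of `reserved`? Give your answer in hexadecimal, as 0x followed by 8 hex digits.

`reserved` follows `port` (8 B), `capacity` (2 B), `height` (4 B), `type` (4 B), so it starts at offset 8 + 2 + 4 + 4 = 18 and occupies 4 bytes.
Bytes at offsets 18..21: 63 17 0E EC.
Little-endian stores the least-significant byte at the lowest address.
Reassemble most-significant byte first: EC 0E 17 63 → 0xEC0E1763.

0xEC0E1763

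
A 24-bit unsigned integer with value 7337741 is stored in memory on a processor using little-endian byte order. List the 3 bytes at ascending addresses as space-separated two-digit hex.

0D F7 6F

7337741 in hexadecimal, padded to 24 bits, is 0x6FF70D.
Split into bytes (most-significant first): 6F F7 0D.
Little-endian stores the least-significant byte at the lowest address.
So at ascending addresses the bytes are 0D F7 6F.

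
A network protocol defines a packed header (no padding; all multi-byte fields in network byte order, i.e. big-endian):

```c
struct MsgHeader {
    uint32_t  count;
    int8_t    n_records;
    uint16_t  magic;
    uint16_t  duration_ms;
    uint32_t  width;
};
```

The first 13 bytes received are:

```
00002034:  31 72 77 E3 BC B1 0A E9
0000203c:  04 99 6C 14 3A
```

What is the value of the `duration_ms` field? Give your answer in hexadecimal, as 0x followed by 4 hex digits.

0xE904

`duration_ms` follows `count` (4 B), `n_records` (1 B), `magic` (2 B), so it starts at offset 4 + 1 + 2 = 7 and occupies 2 bytes.
Bytes at offsets 7..8: E9 04.
In big-endian order the high byte comes first in memory.
The bytes are already most-significant first: 0xE904.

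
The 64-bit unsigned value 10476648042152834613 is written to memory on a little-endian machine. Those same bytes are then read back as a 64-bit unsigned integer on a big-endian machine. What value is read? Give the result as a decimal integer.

10476648042152834613 in 64-bit hexadecimal is 0x916487E2FD4FB635.
Stored little-endian, the bytes at ascending addresses are 35 B6 4F FD E2 87 64 91.
Read back as big-endian, the last byte is least significant, giving 0x35B64FFDE2876491.
0x35B64FFDE2876491 = 3870368881617364113.

3870368881617364113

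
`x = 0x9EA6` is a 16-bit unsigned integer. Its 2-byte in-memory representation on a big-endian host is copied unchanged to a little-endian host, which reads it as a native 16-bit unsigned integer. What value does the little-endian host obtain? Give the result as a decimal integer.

42654

Stored big-endian, the bytes at ascending addresses are 9E A6.
Read back as little-endian, the first byte is least significant, giving 0xA69E.
0xA69E = 42654.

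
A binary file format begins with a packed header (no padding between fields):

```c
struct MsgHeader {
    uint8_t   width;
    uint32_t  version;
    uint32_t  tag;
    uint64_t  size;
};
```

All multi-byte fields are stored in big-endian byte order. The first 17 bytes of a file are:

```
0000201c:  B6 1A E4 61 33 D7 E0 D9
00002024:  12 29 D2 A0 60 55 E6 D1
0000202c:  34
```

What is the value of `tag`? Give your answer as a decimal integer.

3621837074

`tag` follows `width` (1 B), `version` (4 B), so it starts at offset 1 + 4 = 5 and occupies 4 bytes.
Bytes at offsets 5..8: D7 E0 D9 12.
In big-endian order the high byte comes first in memory.
The bytes are already most-significant first: 0xD7E0D912.
0xD7E0D912 = 3621837074.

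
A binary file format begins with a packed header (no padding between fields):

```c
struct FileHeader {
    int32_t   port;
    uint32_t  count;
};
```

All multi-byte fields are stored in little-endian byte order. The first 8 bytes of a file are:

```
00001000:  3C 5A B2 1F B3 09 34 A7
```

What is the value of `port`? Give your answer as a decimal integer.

`port` is the first field, at byte offset 0, occupying 4 bytes.
Bytes at offsets 0..3: 3C 5A B2 1F.
Little-endian stores the least-significant byte at the lowest address.
Reassemble most-significant byte first: 1F B2 5A 3C → 0x1FB25A3C.
0x1FB25A3C = 531782204.

531782204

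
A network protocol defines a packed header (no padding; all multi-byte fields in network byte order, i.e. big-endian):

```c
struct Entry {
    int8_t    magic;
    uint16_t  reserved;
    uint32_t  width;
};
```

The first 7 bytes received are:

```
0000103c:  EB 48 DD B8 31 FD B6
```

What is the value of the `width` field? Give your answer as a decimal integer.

3090283958

`width` follows `magic` (1 B), `reserved` (2 B), so it starts at offset 1 + 2 = 3 and occupies 4 bytes.
Bytes at offsets 3..6: B8 31 FD B6.
In big-endian order the high byte comes first in memory.
The bytes are already most-significant first: 0xB831FDB6.
0xB831FDB6 = 3090283958.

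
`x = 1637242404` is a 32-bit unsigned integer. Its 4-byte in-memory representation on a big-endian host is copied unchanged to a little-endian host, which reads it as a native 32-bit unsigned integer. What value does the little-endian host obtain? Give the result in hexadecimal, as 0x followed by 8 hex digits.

0x24569661

1637242404 in 32-bit hexadecimal is 0x61965624.
Stored big-endian, the bytes at ascending addresses are 61 96 56 24.
Read back as little-endian, the first byte is least significant, giving 0x24569661.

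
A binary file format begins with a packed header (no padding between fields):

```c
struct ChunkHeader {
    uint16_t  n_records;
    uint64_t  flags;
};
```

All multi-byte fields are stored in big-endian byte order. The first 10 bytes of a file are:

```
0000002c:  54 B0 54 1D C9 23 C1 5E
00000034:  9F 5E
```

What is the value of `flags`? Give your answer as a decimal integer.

`flags` follows `n_records` (2 bytes), so it starts at byte offset 2 and occupies 8 bytes.
Bytes at offsets 2..9: 54 1D C9 23 C1 5E 9F 5E.
Big-endian: lowest address holds the most-significant byte.
The bytes are already most-significant first: 0x541DC923C15E9F5E.
0x541DC923C15E9F5E = 6061221828915797854.

6061221828915797854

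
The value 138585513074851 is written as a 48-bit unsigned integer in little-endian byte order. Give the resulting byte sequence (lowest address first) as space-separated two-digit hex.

A3 20 47 F4 0A 7E

138585513074851 in hexadecimal, padded to 48 bits, is 0x7E0AF44720A3.
Split into bytes (most-significant first): 7E 0A F4 47 20 A3.
In little-endian order the low byte comes first in memory.
So at ascending addresses the bytes are A3 20 47 F4 0A 7E.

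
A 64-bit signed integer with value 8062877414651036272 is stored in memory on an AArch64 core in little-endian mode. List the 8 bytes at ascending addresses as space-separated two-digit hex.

70 82 CB 27 4A 18 E5 6F

8062877414651036272 in hexadecimal, padded to 64 bits, is 0x6FE5184A27CB8270.
Split into bytes (most-significant first): 6F E5 18 4A 27 CB 82 70.
In little-endian order the low byte comes first in memory.
So at ascending addresses the bytes are 70 82 CB 27 4A 18 E5 6F.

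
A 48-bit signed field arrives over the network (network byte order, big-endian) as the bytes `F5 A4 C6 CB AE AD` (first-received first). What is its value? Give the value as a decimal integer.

In big-endian order the high byte comes first in memory.
The bytes are already most-significant first: 0xF5A4C6CBAEAD.
Top bit is set, so as a signed 48-bit value this is 0xF5A4C6CBAEAD − 2^48 = -11386918031699.

-11386918031699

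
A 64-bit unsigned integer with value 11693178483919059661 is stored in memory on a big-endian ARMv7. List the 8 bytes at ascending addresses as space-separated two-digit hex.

11693178483919059661 in hexadecimal, padded to 64 bits, is 0xA24683E0C53C7ACD.
Split into bytes (most-significant first): A2 46 83 E0 C5 3C 7A CD.
Big-endian: lowest address holds the most-significant byte.
So the memory order matches the most-significant-first order: A2 46 83 E0 C5 3C 7A CD.

A2 46 83 E0 C5 3C 7A CD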